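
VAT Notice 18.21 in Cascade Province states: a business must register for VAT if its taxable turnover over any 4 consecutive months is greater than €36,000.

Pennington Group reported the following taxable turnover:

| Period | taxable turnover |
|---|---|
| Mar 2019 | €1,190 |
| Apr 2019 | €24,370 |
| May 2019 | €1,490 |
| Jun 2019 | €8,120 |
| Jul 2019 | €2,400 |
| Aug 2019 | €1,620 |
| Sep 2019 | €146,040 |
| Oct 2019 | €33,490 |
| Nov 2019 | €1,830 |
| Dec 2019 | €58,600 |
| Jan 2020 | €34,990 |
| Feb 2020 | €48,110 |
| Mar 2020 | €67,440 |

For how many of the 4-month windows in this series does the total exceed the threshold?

Mar 2019–Jun 2019: €1,190 + €24,370 + €1,490 + €8,120 = €35,170 (under)
Apr 2019–Jul 2019: €24,370 + €1,490 + €8,120 + €2,400 = €36,380 (over)
May 2019–Aug 2019: €1,490 + €8,120 + €2,400 + €1,620 = €13,630 (under)
Jun 2019–Sep 2019: €8,120 + €2,400 + €1,620 + €146,040 = €158,180 (over)
Jul 2019–Oct 2019: €2,400 + €1,620 + €146,040 + €33,490 = €183,550 (over)
Aug 2019–Nov 2019: €1,620 + €146,040 + €33,490 + €1,830 = €182,980 (over)
Sep 2019–Dec 2019: €146,040 + €33,490 + €1,830 + €58,600 = €239,960 (over)
Oct 2019–Jan 2020: €33,490 + €1,830 + €58,600 + €34,990 = €128,910 (over)
Nov 2019–Feb 2020: €1,830 + €58,600 + €34,990 + €48,110 = €143,530 (over)
Dec 2019–Mar 2020: €58,600 + €34,990 + €48,110 + €67,440 = €209,140 (over)
8 windows exceed the threshold.

8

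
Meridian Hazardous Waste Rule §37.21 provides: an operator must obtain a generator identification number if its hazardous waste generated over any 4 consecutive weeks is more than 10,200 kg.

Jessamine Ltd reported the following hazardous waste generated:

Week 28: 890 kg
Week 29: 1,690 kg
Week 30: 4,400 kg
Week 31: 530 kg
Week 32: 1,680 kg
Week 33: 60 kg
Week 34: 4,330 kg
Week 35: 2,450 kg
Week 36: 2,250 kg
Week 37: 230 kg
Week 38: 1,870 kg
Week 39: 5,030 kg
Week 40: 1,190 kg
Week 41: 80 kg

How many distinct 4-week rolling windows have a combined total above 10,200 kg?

0

Week 28–Week 31: 890 kg + 1,690 kg + 4,400 kg + 530 kg = 7,510 kg (under)
Week 29–Week 32: 1,690 kg + 4,400 kg + 530 kg + 1,680 kg = 8,300 kg (under)
Week 30–Week 33: 4,400 kg + 530 kg + 1,680 kg + 60 kg = 6,670 kg (under)
Week 31–Week 34: 530 kg + 1,680 kg + 60 kg + 4,330 kg = 6,600 kg (under)
Week 32–Week 35: 1,680 kg + 60 kg + 4,330 kg + 2,450 kg = 8,520 kg (under)
Week 33–Week 36: 60 kg + 4,330 kg + 2,450 kg + 2,250 kg = 9,090 kg (under)
Week 34–Week 37: 4,330 kg + 2,450 kg + 2,250 kg + 230 kg = 9,260 kg (under)
Week 35–Week 38: 2,450 kg + 2,250 kg + 230 kg + 1,870 kg = 6,800 kg (under)
Week 36–Week 39: 2,250 kg + 230 kg + 1,870 kg + 5,030 kg = 9,380 kg (under)
Week 37–Week 40: 230 kg + 1,870 kg + 5,030 kg + 1,190 kg = 8,320 kg (under)
Week 38–Week 41: 1,870 kg + 5,030 kg + 1,190 kg + 80 kg = 8,170 kg (under)
0 windows exceed the threshold.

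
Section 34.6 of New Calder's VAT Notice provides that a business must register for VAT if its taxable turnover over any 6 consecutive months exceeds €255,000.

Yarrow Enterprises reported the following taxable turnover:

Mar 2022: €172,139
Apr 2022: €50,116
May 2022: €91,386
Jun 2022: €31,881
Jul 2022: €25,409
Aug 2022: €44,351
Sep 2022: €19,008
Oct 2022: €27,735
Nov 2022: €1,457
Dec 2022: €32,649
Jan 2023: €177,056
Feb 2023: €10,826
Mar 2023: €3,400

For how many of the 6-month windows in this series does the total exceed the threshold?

Mar 2022–Aug 2022: €172,139 + €50,116 + €91,386 + €31,881 + €25,409 + €44,351 = €415,282 (over)
Apr 2022–Sep 2022: €50,116 + €91,386 + €31,881 + €25,409 + €44,351 + €19,008 = €262,151 (over)
May 2022–Oct 2022: €91,386 + €31,881 + €25,409 + €44,351 + €19,008 + €27,735 = €239,770 (under)
Jun 2022–Nov 2022: €31,881 + €25,409 + €44,351 + €19,008 + €27,735 + €1,457 = €149,841 (under)
Jul 2022–Dec 2022: €25,409 + €44,351 + €19,008 + €27,735 + €1,457 + €32,649 = €150,609 (under)
Aug 2022–Jan 2023: €44,351 + €19,008 + €27,735 + €1,457 + €32,649 + €177,056 = €302,256 (over)
Sep 2022–Feb 2023: €19,008 + €27,735 + €1,457 + €32,649 + €177,056 + €10,826 = €268,731 (over)
Oct 2022–Mar 2023: €27,735 + €1,457 + €32,649 + €177,056 + €10,826 + €3,400 = €253,123 (under)
4 windows exceed the threshold.

4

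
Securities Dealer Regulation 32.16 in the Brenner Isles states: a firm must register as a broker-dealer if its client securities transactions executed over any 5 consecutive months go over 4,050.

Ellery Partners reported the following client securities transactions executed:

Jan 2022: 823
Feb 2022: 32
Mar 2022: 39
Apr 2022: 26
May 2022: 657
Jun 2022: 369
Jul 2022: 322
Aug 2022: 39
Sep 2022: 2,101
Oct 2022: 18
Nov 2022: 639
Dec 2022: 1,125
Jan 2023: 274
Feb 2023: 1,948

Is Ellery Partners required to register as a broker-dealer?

Jan 2022–May 2022: 823 + 32 + 39 + 26 + 657 = 1,577 (under)
Feb 2022–Jun 2022: 32 + 39 + 26 + 657 + 369 = 1,123 (under)
Mar 2022–Jul 2022: 39 + 26 + 657 + 369 + 322 = 1,413 (under)
Apr 2022–Aug 2022: 26 + 657 + 369 + 322 + 39 = 1,413 (under)
May 2022–Sep 2022: 657 + 369 + 322 + 39 + 2,101 = 3,488 (under)
Jun 2022–Oct 2022: 369 + 322 + 39 + 2,101 + 18 = 2,849 (under)
Jul 2022–Nov 2022: 322 + 39 + 2,101 + 18 + 639 = 3,119 (under)
Aug 2022–Dec 2022: 39 + 2,101 + 18 + 639 + 1,125 = 3,922 (under)
Sep 2022–Jan 2023: 2,101 + 18 + 639 + 1,125 + 274 = 4,157 (over)
Oct 2022–Feb 2023: 18 + 639 + 1,125 + 274 + 1,948 = 4,004 (under)
At least one window exceeds 4,050.

Yes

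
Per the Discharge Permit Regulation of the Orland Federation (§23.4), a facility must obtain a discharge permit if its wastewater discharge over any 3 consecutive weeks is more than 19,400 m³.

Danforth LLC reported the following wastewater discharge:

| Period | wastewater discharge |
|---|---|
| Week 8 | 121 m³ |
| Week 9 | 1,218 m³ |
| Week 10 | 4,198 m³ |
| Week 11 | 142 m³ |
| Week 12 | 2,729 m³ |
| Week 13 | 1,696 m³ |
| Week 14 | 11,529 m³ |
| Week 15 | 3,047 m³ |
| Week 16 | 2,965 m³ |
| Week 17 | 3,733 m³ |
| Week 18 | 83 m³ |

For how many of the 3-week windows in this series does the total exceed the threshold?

Week 8–Week 10: 121 m³ + 1,218 m³ + 4,198 m³ = 5,537 m³ (under)
Week 9–Week 11: 1,218 m³ + 4,198 m³ + 142 m³ = 5,558 m³ (under)
Week 10–Week 12: 4,198 m³ + 142 m³ + 2,729 m³ = 7,069 m³ (under)
Week 11–Week 13: 142 m³ + 2,729 m³ + 1,696 m³ = 4,567 m³ (under)
Week 12–Week 14: 2,729 m³ + 1,696 m³ + 11,529 m³ = 15,954 m³ (under)
Week 13–Week 15: 1,696 m³ + 11,529 m³ + 3,047 m³ = 16,272 m³ (under)
Week 14–Week 16: 11,529 m³ + 3,047 m³ + 2,965 m³ = 17,541 m³ (under)
Week 15–Week 17: 3,047 m³ + 2,965 m³ + 3,733 m³ = 9,745 m³ (under)
Week 16–Week 18: 2,965 m³ + 3,733 m³ + 83 m³ = 6,781 m³ (under)
0 windows exceed the threshold.

0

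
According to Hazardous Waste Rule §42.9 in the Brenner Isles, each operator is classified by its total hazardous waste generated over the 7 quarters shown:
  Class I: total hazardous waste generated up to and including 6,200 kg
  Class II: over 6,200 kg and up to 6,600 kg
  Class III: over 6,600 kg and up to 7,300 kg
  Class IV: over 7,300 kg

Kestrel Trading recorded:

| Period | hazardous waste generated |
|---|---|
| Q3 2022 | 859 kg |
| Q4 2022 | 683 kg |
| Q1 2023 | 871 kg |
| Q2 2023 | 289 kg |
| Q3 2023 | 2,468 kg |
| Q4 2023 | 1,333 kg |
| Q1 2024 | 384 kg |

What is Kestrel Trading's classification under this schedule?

Class III

Total hazardous waste generated: 859 kg + 683 kg + 871 kg + 289 kg + 2,468 kg + 1,333 kg + 384 kg = 6,887 kg.
6,600 kg < 6,887 kg ≤ 7,300 kg, so Class III applies.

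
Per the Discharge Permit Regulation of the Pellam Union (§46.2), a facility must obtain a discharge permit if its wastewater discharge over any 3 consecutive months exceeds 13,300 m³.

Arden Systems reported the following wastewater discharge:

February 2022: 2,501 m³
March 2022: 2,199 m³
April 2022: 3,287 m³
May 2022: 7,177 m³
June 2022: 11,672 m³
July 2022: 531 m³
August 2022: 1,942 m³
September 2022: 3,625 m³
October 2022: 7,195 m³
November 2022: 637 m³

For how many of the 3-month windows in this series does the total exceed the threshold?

February 2022–April 2022: 2,501 m³ + 2,199 m³ + 3,287 m³ = 7,987 m³ (under)
March 2022–May 2022: 2,199 m³ + 3,287 m³ + 7,177 m³ = 12,663 m³ (under)
April 2022–June 2022: 3,287 m³ + 7,177 m³ + 11,672 m³ = 22,136 m³ (over)
May 2022–July 2022: 7,177 m³ + 11,672 m³ + 531 m³ = 19,380 m³ (over)
June 2022–August 2022: 11,672 m³ + 531 m³ + 1,942 m³ = 14,145 m³ (over)
July 2022–September 2022: 531 m³ + 1,942 m³ + 3,625 m³ = 6,098 m³ (under)
August 2022–October 2022: 1,942 m³ + 3,625 m³ + 7,195 m³ = 12,762 m³ (under)
September 2022–November 2022: 3,625 m³ + 7,195 m³ + 637 m³ = 11,457 m³ (under)
3 windows exceed the threshold.

3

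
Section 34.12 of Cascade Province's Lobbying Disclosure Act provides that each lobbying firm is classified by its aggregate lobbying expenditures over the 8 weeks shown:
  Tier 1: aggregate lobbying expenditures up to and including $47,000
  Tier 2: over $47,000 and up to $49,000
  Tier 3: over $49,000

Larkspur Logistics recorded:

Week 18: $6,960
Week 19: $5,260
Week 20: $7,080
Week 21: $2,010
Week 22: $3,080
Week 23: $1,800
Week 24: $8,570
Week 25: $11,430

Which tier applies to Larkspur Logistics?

Aggregate lobbying expenditures: $6,960 + $5,260 + $7,080 + $2,010 + $3,080 + $1,800 + $8,570 + $11,430 = $46,190.
$46,190 ≤ $47,000, so Tier 1 applies.

Tier 1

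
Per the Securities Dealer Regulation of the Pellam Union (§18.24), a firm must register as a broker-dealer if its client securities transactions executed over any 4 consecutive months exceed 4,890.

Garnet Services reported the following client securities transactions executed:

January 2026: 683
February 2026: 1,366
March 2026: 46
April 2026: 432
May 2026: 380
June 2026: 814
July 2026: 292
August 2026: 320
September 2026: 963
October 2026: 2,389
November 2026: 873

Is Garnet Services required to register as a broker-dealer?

January 2026–April 2026: 683 + 1,366 + 46 + 432 = 2,527 (under)
February 2026–May 2026: 1,366 + 46 + 432 + 380 = 2,224 (under)
March 2026–June 2026: 46 + 432 + 380 + 814 = 1,672 (under)
April 2026–July 2026: 432 + 380 + 814 + 292 = 1,918 (under)
May 2026–August 2026: 380 + 814 + 292 + 320 = 1,806 (under)
June 2026–September 2026: 814 + 292 + 320 + 963 = 2,389 (under)
July 2026–October 2026: 292 + 320 + 963 + 2,389 = 3,964 (under)
August 2026–November 2026: 320 + 963 + 2,389 + 873 = 4,545 (under)
No window exceeds 4,890.

No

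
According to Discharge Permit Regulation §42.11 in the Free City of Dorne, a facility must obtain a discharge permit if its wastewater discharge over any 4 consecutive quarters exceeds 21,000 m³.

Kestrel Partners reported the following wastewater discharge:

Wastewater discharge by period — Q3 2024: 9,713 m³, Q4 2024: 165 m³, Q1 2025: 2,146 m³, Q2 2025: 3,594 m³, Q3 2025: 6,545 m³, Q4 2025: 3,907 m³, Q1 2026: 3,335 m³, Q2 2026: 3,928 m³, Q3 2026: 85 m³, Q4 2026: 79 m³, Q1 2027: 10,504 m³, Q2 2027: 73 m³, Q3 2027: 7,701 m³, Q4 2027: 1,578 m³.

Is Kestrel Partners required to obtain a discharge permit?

No

Q3 2024–Q2 2025: 9,713 m³ + 165 m³ + 2,146 m³ + 3,594 m³ = 15,618 m³ (under)
Q4 2024–Q3 2025: 165 m³ + 2,146 m³ + 3,594 m³ + 6,545 m³ = 12,450 m³ (under)
Q1 2025–Q4 2025: 2,146 m³ + 3,594 m³ + 6,545 m³ + 3,907 m³ = 16,192 m³ (under)
Q2 2025–Q1 2026: 3,594 m³ + 6,545 m³ + 3,907 m³ + 3,335 m³ = 17,381 m³ (under)
Q3 2025–Q2 2026: 6,545 m³ + 3,907 m³ + 3,335 m³ + 3,928 m³ = 17,715 m³ (under)
Q4 2025–Q3 2026: 3,907 m³ + 3,335 m³ + 3,928 m³ + 85 m³ = 11,255 m³ (under)
Q1 2026–Q4 2026: 3,335 m³ + 3,928 m³ + 85 m³ + 79 m³ = 7,427 m³ (under)
Q2 2026–Q1 2027: 3,928 m³ + 85 m³ + 79 m³ + 10,504 m³ = 14,596 m³ (under)
Q3 2026–Q2 2027: 85 m³ + 79 m³ + 10,504 m³ + 73 m³ = 10,741 m³ (under)
Q4 2026–Q3 2027: 79 m³ + 10,504 m³ + 73 m³ + 7,701 m³ = 18,357 m³ (under)
Q1 2027–Q4 2027: 10,504 m³ + 73 m³ + 7,701 m³ + 1,578 m³ = 19,856 m³ (under)
No window exceeds 21,000 m³.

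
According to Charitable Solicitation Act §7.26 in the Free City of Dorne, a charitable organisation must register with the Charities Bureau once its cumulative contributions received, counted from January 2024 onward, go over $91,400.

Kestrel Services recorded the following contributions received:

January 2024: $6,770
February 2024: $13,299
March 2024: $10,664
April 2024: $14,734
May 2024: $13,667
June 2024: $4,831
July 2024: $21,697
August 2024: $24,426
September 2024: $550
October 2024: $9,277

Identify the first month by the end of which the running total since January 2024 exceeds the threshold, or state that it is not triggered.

August 2024

Through January 2024: $6,770
Through February 2024: $20,069
Through March 2024: $30,733
Through April 2024: $45,467
Through May 2024: $59,134
Through June 2024: $63,965
Through July 2024: $85,662
Through August 2024: $110,088 ← exceeds threshold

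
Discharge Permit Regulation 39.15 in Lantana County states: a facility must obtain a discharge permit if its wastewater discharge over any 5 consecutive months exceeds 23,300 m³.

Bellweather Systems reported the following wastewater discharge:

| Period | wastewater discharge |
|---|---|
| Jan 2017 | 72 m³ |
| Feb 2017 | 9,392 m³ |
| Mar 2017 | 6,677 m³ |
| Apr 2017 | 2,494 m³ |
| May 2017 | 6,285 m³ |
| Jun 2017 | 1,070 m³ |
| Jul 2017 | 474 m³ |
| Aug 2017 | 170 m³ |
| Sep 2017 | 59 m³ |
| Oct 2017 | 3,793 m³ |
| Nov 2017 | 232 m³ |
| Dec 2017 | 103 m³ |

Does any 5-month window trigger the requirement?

Yes

Jan 2017–May 2017: 72 m³ + 9,392 m³ + 6,677 m³ + 2,494 m³ + 6,285 m³ = 24,920 m³ (over)
Feb 2017–Jun 2017: 9,392 m³ + 6,677 m³ + 2,494 m³ + 6,285 m³ + 1,070 m³ = 25,918 m³ (over)
Mar 2017–Jul 2017: 6,677 m³ + 2,494 m³ + 6,285 m³ + 1,070 m³ + 474 m³ = 17,000 m³ (under)
Apr 2017–Aug 2017: 2,494 m³ + 6,285 m³ + 1,070 m³ + 474 m³ + 170 m³ = 10,493 m³ (under)
May 2017–Sep 2017: 6,285 m³ + 1,070 m³ + 474 m³ + 170 m³ + 59 m³ = 8,058 m³ (under)
Jun 2017–Oct 2017: 1,070 m³ + 474 m³ + 170 m³ + 59 m³ + 3,793 m³ = 5,566 m³ (under)
Jul 2017–Nov 2017: 474 m³ + 170 m³ + 59 m³ + 3,793 m³ + 232 m³ = 4,728 m³ (under)
Aug 2017–Dec 2017: 170 m³ + 59 m³ + 3,793 m³ + 232 m³ + 103 m³ = 4,357 m³ (under)
At least one window exceeds 23,300 m³.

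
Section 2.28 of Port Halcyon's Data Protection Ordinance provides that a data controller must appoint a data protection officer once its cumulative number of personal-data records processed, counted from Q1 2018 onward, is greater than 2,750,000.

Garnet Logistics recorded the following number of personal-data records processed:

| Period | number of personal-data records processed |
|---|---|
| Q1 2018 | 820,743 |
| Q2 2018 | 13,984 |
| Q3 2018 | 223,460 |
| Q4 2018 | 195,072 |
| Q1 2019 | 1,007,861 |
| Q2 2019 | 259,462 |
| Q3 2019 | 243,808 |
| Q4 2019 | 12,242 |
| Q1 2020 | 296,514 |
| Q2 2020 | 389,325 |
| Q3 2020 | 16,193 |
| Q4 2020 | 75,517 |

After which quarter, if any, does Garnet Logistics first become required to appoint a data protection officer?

Q3 2019

Through Q1 2018: 820,743
Through Q2 2018: 834,727
Through Q3 2018: 1,058,187
Through Q4 2018: 1,253,259
Through Q1 2019: 2,261,120
Through Q2 2019: 2,520,582
Through Q3 2019: 2,764,390 ← exceeds threshold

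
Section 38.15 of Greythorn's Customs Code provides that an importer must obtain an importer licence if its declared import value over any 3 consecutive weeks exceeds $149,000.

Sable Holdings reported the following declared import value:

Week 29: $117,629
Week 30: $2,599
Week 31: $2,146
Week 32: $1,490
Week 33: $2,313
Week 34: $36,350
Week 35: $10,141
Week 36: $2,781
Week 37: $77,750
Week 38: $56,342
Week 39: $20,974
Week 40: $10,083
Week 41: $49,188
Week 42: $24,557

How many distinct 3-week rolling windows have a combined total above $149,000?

Week 29–Week 31: $117,629 + $2,599 + $2,146 = $122,374 (under)
Week 30–Week 32: $2,599 + $2,146 + $1,490 = $6,235 (under)
Week 31–Week 33: $2,146 + $1,490 + $2,313 = $5,949 (under)
Week 32–Week 34: $1,490 + $2,313 + $36,350 = $40,153 (under)
Week 33–Week 35: $2,313 + $36,350 + $10,141 = $48,804 (under)
Week 34–Week 36: $36,350 + $10,141 + $2,781 = $49,272 (under)
Week 35–Week 37: $10,141 + $2,781 + $77,750 = $90,672 (under)
Week 36–Week 38: $2,781 + $77,750 + $56,342 = $136,873 (under)
Week 37–Week 39: $77,750 + $56,342 + $20,974 = $155,066 (over)
Week 38–Week 40: $56,342 + $20,974 + $10,083 = $87,399 (under)
Week 39–Week 41: $20,974 + $10,083 + $49,188 = $80,245 (under)
Week 40–Week 42: $10,083 + $49,188 + $24,557 = $83,828 (under)
1 window exceeds the threshold.

1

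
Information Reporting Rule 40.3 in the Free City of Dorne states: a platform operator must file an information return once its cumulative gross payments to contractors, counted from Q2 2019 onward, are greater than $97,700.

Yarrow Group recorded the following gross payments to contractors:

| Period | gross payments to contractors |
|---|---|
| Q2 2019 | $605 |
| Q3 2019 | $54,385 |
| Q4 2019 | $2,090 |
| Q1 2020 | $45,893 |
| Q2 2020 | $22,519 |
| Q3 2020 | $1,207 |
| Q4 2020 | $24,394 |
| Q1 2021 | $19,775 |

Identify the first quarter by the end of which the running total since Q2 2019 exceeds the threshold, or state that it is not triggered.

Through Q2 2019: $605
Through Q3 2019: $54,990
Through Q4 2019: $57,080
Through Q1 2020: $102,973 ← exceeds threshold

Q1 2020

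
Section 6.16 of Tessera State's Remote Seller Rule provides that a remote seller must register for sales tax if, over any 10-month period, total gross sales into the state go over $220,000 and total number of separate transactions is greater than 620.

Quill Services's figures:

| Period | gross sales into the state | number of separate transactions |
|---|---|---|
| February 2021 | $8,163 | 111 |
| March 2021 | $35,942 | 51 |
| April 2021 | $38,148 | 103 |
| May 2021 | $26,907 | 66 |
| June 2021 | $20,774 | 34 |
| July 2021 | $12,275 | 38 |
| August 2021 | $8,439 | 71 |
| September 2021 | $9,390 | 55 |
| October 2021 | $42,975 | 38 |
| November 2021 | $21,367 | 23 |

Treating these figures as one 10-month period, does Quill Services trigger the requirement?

No

Total gross sales into the state: $8,163 + $35,942 + $38,148 + $26,907 + $20,774 + $12,275 + $8,439 + $9,390 + $42,975 + $21,367 = $224,380 (> $220,000).
Total number of separate transactions: 111 + 51 + 103 + 66 + 34 + 38 + 71 + 55 + 38 + 23 = 590 (≤ 620).
The test is 'and': the rule requires both, and at least one is not exceeded.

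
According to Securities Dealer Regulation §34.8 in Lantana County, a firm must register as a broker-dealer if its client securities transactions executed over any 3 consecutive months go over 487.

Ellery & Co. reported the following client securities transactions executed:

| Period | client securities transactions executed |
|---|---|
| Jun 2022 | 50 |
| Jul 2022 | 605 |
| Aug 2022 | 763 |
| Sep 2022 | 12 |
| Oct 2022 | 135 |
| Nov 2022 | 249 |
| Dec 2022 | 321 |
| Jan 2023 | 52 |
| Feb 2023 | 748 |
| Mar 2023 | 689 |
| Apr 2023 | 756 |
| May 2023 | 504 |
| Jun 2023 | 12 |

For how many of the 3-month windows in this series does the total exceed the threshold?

10

Jun 2022–Aug 2022: 50 + 605 + 763 = 1,418 (over)
Jul 2022–Sep 2022: 605 + 763 + 12 = 1,380 (over)
Aug 2022–Oct 2022: 763 + 12 + 135 = 910 (over)
Sep 2022–Nov 2022: 12 + 135 + 249 = 396 (under)
Oct 2022–Dec 2022: 135 + 249 + 321 = 705 (over)
Nov 2022–Jan 2023: 249 + 321 + 52 = 622 (over)
Dec 2022–Feb 2023: 321 + 52 + 748 = 1,121 (over)
Jan 2023–Mar 2023: 52 + 748 + 689 = 1,489 (over)
Feb 2023–Apr 2023: 748 + 689 + 756 = 2,193 (over)
Mar 2023–May 2023: 689 + 756 + 504 = 1,949 (over)
Apr 2023–Jun 2023: 756 + 504 + 12 = 1,272 (over)
10 windows exceed the threshold.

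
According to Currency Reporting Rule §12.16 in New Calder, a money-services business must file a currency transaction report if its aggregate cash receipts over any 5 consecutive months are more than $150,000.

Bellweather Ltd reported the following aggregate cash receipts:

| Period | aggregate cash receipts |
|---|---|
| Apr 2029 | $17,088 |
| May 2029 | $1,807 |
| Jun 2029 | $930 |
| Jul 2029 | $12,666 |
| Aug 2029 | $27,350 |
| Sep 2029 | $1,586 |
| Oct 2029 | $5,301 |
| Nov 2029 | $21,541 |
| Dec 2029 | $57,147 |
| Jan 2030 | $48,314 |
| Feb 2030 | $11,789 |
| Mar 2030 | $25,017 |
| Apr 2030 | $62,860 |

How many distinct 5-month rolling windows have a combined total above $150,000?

2

Apr 2029–Aug 2029: $17,088 + $1,807 + $930 + $12,666 + $27,350 = $59,841 (under)
May 2029–Sep 2029: $1,807 + $930 + $12,666 + $27,350 + $1,586 = $44,339 (under)
Jun 2029–Oct 2029: $930 + $12,666 + $27,350 + $1,586 + $5,301 = $47,833 (under)
Jul 2029–Nov 2029: $12,666 + $27,350 + $1,586 + $5,301 + $21,541 = $68,444 (under)
Aug 2029–Dec 2029: $27,350 + $1,586 + $5,301 + $21,541 + $57,147 = $112,925 (under)
Sep 2029–Jan 2030: $1,586 + $5,301 + $21,541 + $57,147 + $48,314 = $133,889 (under)
Oct 2029–Feb 2030: $5,301 + $21,541 + $57,147 + $48,314 + $11,789 = $144,092 (under)
Nov 2029–Mar 2030: $21,541 + $57,147 + $48,314 + $11,789 + $25,017 = $163,808 (over)
Dec 2029–Apr 2030: $57,147 + $48,314 + $11,789 + $25,017 + $62,860 = $205,127 (over)
2 windows exceed the threshold.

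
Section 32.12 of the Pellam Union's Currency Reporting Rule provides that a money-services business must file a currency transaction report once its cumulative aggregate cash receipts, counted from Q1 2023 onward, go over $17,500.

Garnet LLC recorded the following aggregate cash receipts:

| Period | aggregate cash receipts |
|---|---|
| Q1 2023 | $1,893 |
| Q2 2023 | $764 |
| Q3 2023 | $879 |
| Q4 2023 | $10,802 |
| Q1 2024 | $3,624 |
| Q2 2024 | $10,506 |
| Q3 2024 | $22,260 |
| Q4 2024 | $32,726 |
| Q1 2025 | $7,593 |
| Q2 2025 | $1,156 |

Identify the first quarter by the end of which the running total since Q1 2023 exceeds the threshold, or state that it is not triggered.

Q1 2024

Through Q1 2023: $1,893
Through Q2 2023: $2,657
Through Q3 2023: $3,536
Through Q4 2023: $14,338
Through Q1 2024: $17,962 ← exceeds threshold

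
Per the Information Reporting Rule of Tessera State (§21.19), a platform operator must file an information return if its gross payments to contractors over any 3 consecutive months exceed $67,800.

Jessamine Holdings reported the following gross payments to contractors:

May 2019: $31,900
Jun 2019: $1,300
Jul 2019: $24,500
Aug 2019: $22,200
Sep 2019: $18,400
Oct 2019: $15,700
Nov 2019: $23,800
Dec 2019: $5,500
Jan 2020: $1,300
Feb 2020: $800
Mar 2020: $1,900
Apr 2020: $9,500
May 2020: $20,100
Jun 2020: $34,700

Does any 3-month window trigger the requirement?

May 2019–Jul 2019: $31,900 + $1,300 + $24,500 = $57,700 (under)
Jun 2019–Aug 2019: $1,300 + $24,500 + $22,200 = $48,000 (under)
Jul 2019–Sep 2019: $24,500 + $22,200 + $18,400 = $65,100 (under)
Aug 2019–Oct 2019: $22,200 + $18,400 + $15,700 = $56,300 (under)
Sep 2019–Nov 2019: $18,400 + $15,700 + $23,800 = $57,900 (under)
Oct 2019–Dec 2019: $15,700 + $23,800 + $5,500 = $45,000 (under)
Nov 2019–Jan 2020: $23,800 + $5,500 + $1,300 = $30,600 (under)
Dec 2019–Feb 2020: $5,500 + $1,300 + $800 = $7,600 (under)
Jan 2020–Mar 2020: $1,300 + $800 + $1,900 = $4,000 (under)
Feb 2020–Apr 2020: $800 + $1,900 + $9,500 = $12,200 (under)
Mar 2020–May 2020: $1,900 + $9,500 + $20,100 = $31,500 (under)
Apr 2020–Jun 2020: $9,500 + $20,100 + $34,700 = $64,300 (under)
No window exceeds $67,800.

No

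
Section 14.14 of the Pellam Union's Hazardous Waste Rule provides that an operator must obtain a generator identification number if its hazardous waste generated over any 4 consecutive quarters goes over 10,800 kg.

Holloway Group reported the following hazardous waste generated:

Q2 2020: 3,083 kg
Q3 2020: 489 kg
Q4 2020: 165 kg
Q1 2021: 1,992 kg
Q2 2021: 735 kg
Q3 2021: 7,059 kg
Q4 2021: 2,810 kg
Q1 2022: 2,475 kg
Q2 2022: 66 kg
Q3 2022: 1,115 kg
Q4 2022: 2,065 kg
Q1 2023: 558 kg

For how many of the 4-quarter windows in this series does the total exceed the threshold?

3

Q2 2020–Q1 2021: 3,083 kg + 489 kg + 165 kg + 1,992 kg = 5,729 kg (under)
Q3 2020–Q2 2021: 489 kg + 165 kg + 1,992 kg + 735 kg = 3,381 kg (under)
Q4 2020–Q3 2021: 165 kg + 1,992 kg + 735 kg + 7,059 kg = 9,951 kg (under)
Q1 2021–Q4 2021: 1,992 kg + 735 kg + 7,059 kg + 2,810 kg = 12,596 kg (over)
Q2 2021–Q1 2022: 735 kg + 7,059 kg + 2,810 kg + 2,475 kg = 13,079 kg (over)
Q3 2021–Q2 2022: 7,059 kg + 2,810 kg + 2,475 kg + 66 kg = 12,410 kg (over)
Q4 2021–Q3 2022: 2,810 kg + 2,475 kg + 66 kg + 1,115 kg = 6,466 kg (under)
Q1 2022–Q4 2022: 2,475 kg + 66 kg + 1,115 kg + 2,065 kg = 5,721 kg (under)
Q2 2022–Q1 2023: 66 kg + 1,115 kg + 2,065 kg + 558 kg = 3,804 kg (under)
3 windows exceed the threshold.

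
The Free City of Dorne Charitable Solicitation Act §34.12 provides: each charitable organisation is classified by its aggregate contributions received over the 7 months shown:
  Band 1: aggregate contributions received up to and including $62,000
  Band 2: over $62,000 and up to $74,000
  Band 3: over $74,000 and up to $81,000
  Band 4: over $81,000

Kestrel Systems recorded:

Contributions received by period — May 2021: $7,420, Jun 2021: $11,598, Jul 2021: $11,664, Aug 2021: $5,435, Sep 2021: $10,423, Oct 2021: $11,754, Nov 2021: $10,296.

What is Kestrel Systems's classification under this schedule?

Aggregate contributions received: $7,420 + $11,598 + $11,664 + $5,435 + $10,423 + $11,754 + $10,296 = $68,590.
$62,000 < $68,590 ≤ $74,000, so Band 2 applies.

Band 2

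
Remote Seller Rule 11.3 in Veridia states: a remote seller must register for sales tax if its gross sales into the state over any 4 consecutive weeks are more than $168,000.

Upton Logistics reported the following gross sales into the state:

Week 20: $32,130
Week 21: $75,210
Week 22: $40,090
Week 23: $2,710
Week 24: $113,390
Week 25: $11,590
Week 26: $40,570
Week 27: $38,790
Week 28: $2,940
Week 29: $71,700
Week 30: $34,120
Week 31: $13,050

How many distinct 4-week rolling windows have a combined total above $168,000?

3

Week 20–Week 23: $32,130 + $75,210 + $40,090 + $2,710 = $150,140 (under)
Week 21–Week 24: $75,210 + $40,090 + $2,710 + $113,390 = $231,400 (over)
Week 22–Week 25: $40,090 + $2,710 + $113,390 + $11,590 = $167,780 (under)
Week 23–Week 26: $2,710 + $113,390 + $11,590 + $40,570 = $168,260 (over)
Week 24–Week 27: $113,390 + $11,590 + $40,570 + $38,790 = $204,340 (over)
Week 25–Week 28: $11,590 + $40,570 + $38,790 + $2,940 = $93,890 (under)
Week 26–Week 29: $40,570 + $38,790 + $2,940 + $71,700 = $154,000 (under)
Week 27–Week 30: $38,790 + $2,940 + $71,700 + $34,120 = $147,550 (under)
Week 28–Week 31: $2,940 + $71,700 + $34,120 + $13,050 = $121,810 (under)
3 windows exceed the threshold.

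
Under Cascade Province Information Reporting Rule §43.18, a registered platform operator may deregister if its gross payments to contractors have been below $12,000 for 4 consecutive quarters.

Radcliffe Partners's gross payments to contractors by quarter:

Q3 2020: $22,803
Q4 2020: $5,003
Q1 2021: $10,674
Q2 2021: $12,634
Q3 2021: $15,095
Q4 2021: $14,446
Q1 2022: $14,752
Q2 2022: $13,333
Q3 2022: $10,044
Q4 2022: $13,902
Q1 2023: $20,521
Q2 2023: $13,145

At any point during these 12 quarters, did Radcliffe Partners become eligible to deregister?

Quarters below $12,000: Q4 2020, Q1 2021, Q3 2022.
Longest run of consecutive quarters below the threshold: 2.
2 < 4, so Radcliffe Partners never became eligible.

No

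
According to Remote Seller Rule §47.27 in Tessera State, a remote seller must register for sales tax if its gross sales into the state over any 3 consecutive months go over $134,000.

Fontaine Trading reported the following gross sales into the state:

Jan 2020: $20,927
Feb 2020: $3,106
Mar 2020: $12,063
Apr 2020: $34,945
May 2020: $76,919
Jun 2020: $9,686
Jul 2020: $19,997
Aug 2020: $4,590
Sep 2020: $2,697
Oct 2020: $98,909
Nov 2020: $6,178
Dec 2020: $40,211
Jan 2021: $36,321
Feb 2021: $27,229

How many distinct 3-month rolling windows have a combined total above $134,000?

Jan 2020–Mar 2020: $20,927 + $3,106 + $12,063 = $36,096 (under)
Feb 2020–Apr 2020: $3,106 + $12,063 + $34,945 = $50,114 (under)
Mar 2020–May 2020: $12,063 + $34,945 + $76,919 = $123,927 (under)
Apr 2020–Jun 2020: $34,945 + $76,919 + $9,686 = $121,550 (under)
May 2020–Jul 2020: $76,919 + $9,686 + $19,997 = $106,602 (under)
Jun 2020–Aug 2020: $9,686 + $19,997 + $4,590 = $34,273 (under)
Jul 2020–Sep 2020: $19,997 + $4,590 + $2,697 = $27,284 (under)
Aug 2020–Oct 2020: $4,590 + $2,697 + $98,909 = $106,196 (under)
Sep 2020–Nov 2020: $2,697 + $98,909 + $6,178 = $107,784 (under)
Oct 2020–Dec 2020: $98,909 + $6,178 + $40,211 = $145,298 (over)
Nov 2020–Jan 2021: $6,178 + $40,211 + $36,321 = $82,710 (under)
Dec 2020–Feb 2021: $40,211 + $36,321 + $27,229 = $103,761 (under)
1 window exceeds the threshold.

1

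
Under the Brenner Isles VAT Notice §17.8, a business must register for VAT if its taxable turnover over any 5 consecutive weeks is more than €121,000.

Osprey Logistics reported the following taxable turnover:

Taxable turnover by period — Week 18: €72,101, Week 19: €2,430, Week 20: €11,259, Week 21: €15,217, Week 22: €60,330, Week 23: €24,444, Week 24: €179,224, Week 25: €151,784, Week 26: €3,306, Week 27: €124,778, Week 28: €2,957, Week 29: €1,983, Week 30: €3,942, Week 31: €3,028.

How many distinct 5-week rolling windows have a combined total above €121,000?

9

Week 18–Week 22: €72,101 + €2,430 + €11,259 + €15,217 + €60,330 = €161,337 (over)
Week 19–Week 23: €2,430 + €11,259 + €15,217 + €60,330 + €24,444 = €113,680 (under)
Week 20–Week 24: €11,259 + €15,217 + €60,330 + €24,444 + €179,224 = €290,474 (over)
Week 21–Week 25: €15,217 + €60,330 + €24,444 + €179,224 + €151,784 = €430,999 (over)
Week 22–Week 26: €60,330 + €24,444 + €179,224 + €151,784 + €3,306 = €419,088 (over)
Week 23–Week 27: €24,444 + €179,224 + €151,784 + €3,306 + €124,778 = €483,536 (over)
Week 24–Week 28: €179,224 + €151,784 + €3,306 + €124,778 + €2,957 = €462,049 (over)
Week 25–Week 29: €151,784 + €3,306 + €124,778 + €2,957 + €1,983 = €284,808 (over)
Week 26–Week 30: €3,306 + €124,778 + €2,957 + €1,983 + €3,942 = €136,966 (over)
Week 27–Week 31: €124,778 + €2,957 + €1,983 + €3,942 + €3,028 = €136,688 (over)
9 windows exceed the threshold.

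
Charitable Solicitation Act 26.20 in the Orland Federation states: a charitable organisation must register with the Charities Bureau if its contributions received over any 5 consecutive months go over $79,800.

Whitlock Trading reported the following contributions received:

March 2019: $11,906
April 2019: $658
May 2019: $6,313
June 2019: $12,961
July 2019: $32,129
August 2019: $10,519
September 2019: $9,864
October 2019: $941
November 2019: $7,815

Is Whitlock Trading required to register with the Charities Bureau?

March 2019–July 2019: $11,906 + $658 + $6,313 + $12,961 + $32,129 = $63,967 (under)
April 2019–August 2019: $658 + $6,313 + $12,961 + $32,129 + $10,519 = $62,580 (under)
May 2019–September 2019: $6,313 + $12,961 + $32,129 + $10,519 + $9,864 = $71,786 (under)
June 2019–October 2019: $12,961 + $32,129 + $10,519 + $9,864 + $941 = $66,414 (under)
July 2019–November 2019: $32,129 + $10,519 + $9,864 + $941 + $7,815 = $61,268 (under)
No window exceeds $79,800.

No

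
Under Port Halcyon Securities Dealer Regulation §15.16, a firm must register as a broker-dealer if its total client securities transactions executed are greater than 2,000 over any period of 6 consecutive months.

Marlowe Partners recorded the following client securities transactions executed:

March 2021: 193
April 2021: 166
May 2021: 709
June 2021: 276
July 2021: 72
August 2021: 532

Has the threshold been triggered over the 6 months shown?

No

Total client securities transactions executed: 193 + 166 + 709 + 276 + 72 + 532 = 1,948.
1,948 ≤ 2,000, so the threshold is not exceeded.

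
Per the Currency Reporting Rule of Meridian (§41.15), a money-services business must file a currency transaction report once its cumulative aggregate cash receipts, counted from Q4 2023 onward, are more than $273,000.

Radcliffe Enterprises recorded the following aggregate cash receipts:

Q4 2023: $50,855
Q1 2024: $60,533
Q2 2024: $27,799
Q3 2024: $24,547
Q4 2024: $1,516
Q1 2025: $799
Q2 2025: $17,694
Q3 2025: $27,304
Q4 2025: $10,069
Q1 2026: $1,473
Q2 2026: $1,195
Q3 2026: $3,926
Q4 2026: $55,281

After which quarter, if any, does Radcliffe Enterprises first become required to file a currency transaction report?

Through Q4 2023: $50,855
Through Q1 2024: $111,388
Through Q2 2024: $139,187
Through Q3 2024: $163,734
Through Q4 2024: $165,250
Through Q1 2025: $166,049
Through Q2 2025: $183,743
Through Q3 2025: $211,047
Through Q4 2025: $221,116
Through Q1 2026: $222,589
Through Q2 2026: $223,784
Through Q3 2026: $227,710
Through Q4 2026: $282,991 ← exceeds threshold

Q4 2026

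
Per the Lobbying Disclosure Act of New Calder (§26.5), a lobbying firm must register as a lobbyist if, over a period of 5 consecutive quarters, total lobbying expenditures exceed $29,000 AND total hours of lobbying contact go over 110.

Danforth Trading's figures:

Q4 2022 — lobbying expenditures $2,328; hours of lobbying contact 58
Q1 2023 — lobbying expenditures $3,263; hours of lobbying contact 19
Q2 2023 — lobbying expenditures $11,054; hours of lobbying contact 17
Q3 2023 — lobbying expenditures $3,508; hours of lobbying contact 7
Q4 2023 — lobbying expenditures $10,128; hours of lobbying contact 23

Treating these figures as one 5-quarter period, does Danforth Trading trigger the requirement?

Total lobbying expenditures: $2,328 + $3,263 + $11,054 + $3,508 + $10,128 = $30,281 (> $29,000).
Total hours of lobbying contact: 58 + 19 + 17 + 7 + 23 = 124 (> 110).
The test is 'and': both thresholds are exceeded.

Yes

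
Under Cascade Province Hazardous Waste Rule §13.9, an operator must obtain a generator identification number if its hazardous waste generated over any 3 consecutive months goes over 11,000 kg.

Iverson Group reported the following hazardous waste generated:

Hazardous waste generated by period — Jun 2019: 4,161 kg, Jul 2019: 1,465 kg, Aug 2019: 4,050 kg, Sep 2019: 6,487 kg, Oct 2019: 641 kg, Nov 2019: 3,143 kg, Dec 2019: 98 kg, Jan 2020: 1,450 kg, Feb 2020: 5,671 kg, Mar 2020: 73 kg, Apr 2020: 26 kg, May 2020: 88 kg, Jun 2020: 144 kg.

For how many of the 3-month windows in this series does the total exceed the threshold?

2

Jun 2019–Aug 2019: 4,161 kg + 1,465 kg + 4,050 kg = 9,676 kg (under)
Jul 2019–Sep 2019: 1,465 kg + 4,050 kg + 6,487 kg = 12,002 kg (over)
Aug 2019–Oct 2019: 4,050 kg + 6,487 kg + 641 kg = 11,178 kg (over)
Sep 2019–Nov 2019: 6,487 kg + 641 kg + 3,143 kg = 10,271 kg (under)
Oct 2019–Dec 2019: 641 kg + 3,143 kg + 98 kg = 3,882 kg (under)
Nov 2019–Jan 2020: 3,143 kg + 98 kg + 1,450 kg = 4,691 kg (under)
Dec 2019–Feb 2020: 98 kg + 1,450 kg + 5,671 kg = 7,219 kg (under)
Jan 2020–Mar 2020: 1,450 kg + 5,671 kg + 73 kg = 7,194 kg (under)
Feb 2020–Apr 2020: 5,671 kg + 73 kg + 26 kg = 5,770 kg (under)
Mar 2020–May 2020: 73 kg + 26 kg + 88 kg = 187 kg (under)
Apr 2020–Jun 2020: 26 kg + 88 kg + 144 kg = 258 kg (under)
2 windows exceed the threshold.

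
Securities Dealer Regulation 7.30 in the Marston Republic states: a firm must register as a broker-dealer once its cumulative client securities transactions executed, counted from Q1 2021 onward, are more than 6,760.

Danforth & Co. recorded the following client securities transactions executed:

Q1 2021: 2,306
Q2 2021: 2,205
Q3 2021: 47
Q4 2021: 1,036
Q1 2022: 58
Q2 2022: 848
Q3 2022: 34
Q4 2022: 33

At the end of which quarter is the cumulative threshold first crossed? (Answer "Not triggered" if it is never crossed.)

Not triggered

Through Q1 2021: 2,306
Through Q2 2021: 4,511
Through Q3 2021: 4,558
Through Q4 2021: 5,594
Through Q1 2022: 5,652
Through Q2 2022: 6,500
Through Q3 2022: 6,534
Through Q4 2022: 6,567
Final cumulative total 6,567 ≤ 6,760; the threshold is never exceeded.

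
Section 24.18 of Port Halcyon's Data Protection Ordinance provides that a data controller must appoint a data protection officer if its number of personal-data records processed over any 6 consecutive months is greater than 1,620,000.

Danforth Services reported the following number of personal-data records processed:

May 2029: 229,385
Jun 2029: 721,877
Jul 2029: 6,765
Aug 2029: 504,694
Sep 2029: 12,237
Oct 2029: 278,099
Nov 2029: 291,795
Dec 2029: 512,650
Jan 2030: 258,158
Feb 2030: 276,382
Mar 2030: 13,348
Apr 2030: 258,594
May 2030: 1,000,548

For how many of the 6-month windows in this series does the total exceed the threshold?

May 2029–Oct 2029: 229,385 + 721,877 + 6,765 + 504,694 + 12,237 + 278,099 = 1,753,057 (over)
Jun 2029–Nov 2029: 721,877 + 6,765 + 504,694 + 12,237 + 278,099 + 291,795 = 1,815,467 (over)
Jul 2029–Dec 2029: 6,765 + 504,694 + 12,237 + 278,099 + 291,795 + 512,650 = 1,606,240 (under)
Aug 2029–Jan 2030: 504,694 + 12,237 + 278,099 + 291,795 + 512,650 + 258,158 = 1,857,633 (over)
Sep 2029–Feb 2030: 12,237 + 278,099 + 291,795 + 512,650 + 258,158 + 276,382 = 1,629,321 (over)
Oct 2029–Mar 2030: 278,099 + 291,795 + 512,650 + 258,158 + 276,382 + 13,348 = 1,630,432 (over)
Nov 2029–Apr 2030: 291,795 + 512,650 + 258,158 + 276,382 + 13,348 + 258,594 = 1,610,927 (under)
Dec 2029–May 2030: 512,650 + 258,158 + 276,382 + 13,348 + 258,594 + 1,000,548 = 2,319,680 (over)
6 windows exceed the threshold.

6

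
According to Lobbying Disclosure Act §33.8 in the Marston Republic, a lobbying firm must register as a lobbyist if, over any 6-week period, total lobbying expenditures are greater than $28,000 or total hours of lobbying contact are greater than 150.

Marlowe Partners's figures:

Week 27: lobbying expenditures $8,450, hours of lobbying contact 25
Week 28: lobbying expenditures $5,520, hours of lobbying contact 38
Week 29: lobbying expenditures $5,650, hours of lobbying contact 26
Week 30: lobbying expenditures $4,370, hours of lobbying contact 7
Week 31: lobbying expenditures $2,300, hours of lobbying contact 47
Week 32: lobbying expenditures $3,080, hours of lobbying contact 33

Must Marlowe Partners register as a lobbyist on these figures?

Total lobbying expenditures: $8,450 + $5,520 + $5,650 + $4,370 + $2,300 + $3,080 = $29,370 (> $28,000).
Total hours of lobbying contact: 25 + 38 + 26 + 7 + 47 + 33 = 176 (> 150).
The test is 'or': at least one threshold is exceeded.

Yes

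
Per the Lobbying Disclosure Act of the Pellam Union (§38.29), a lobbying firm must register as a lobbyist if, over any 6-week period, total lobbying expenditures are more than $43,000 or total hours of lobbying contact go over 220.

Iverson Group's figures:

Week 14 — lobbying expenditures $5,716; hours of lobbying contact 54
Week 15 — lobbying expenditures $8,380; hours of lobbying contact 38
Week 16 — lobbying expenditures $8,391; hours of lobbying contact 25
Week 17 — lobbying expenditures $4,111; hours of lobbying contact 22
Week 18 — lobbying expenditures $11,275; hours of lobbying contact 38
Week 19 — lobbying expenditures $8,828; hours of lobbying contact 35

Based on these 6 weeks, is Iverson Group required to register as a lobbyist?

Yes

Total lobbying expenditures: $5,716 + $8,380 + $8,391 + $4,111 + $11,275 + $8,828 = $46,701 (> $43,000).
Total hours of lobbying contact: 54 + 38 + 25 + 22 + 38 + 35 = 212 (≤ 220).
The test is 'or': at least one threshold is exceeded.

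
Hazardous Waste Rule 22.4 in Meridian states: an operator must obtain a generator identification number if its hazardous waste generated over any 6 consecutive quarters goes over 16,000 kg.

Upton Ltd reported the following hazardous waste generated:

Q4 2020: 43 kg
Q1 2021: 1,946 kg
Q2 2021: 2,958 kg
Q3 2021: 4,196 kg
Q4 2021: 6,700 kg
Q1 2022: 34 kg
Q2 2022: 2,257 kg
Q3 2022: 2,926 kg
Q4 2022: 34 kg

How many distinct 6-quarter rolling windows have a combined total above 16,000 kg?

3

Q4 2020–Q1 2022: 43 kg + 1,946 kg + 2,958 kg + 4,196 kg + 6,700 kg + 34 kg = 15,877 kg (under)
Q1 2021–Q2 2022: 1,946 kg + 2,958 kg + 4,196 kg + 6,700 kg + 34 kg + 2,257 kg = 18,091 kg (over)
Q2 2021–Q3 2022: 2,958 kg + 4,196 kg + 6,700 kg + 34 kg + 2,257 kg + 2,926 kg = 19,071 kg (over)
Q3 2021–Q4 2022: 4,196 kg + 6,700 kg + 34 kg + 2,257 kg + 2,926 kg + 34 kg = 16,147 kg (over)
3 windows exceed the threshold.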